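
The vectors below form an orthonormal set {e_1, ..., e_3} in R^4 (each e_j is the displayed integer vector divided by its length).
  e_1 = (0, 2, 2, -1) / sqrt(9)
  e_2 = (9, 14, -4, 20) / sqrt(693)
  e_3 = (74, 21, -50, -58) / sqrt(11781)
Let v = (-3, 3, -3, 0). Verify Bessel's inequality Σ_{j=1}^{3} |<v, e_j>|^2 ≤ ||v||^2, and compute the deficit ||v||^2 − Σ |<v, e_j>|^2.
Σ |<v, e_j>|^2 = 18/17; ||v||^2 = 27; deficit = 441/17

Write each e_j = u_j / sqrt(<u_j, u_j>) where u_j is the displayed integer vector. Then <v, e_j> = <v, u_j> / sqrt(<u_j, u_j>), so |<v, e_j>|^2 = <v, u_j>^2 / <u_j, u_j>.
Coefficients: <v, e_1> = 0/sqrt(9), <v, e_2> = 27/sqrt(693), <v, e_3> = -9/sqrt(11781).
Square and sum: Σ |<v, e_j>|^2 = 18/17.
Compute ||v||^2 = v·v = 27.
Deficit = 27 − 18/17 = 441/17 ≥ 0, confirming Bessel's inequality. (The deficit equals ||v − Σ <v,e_j> e_j||^2, the squared distance from v to span{e_j}.)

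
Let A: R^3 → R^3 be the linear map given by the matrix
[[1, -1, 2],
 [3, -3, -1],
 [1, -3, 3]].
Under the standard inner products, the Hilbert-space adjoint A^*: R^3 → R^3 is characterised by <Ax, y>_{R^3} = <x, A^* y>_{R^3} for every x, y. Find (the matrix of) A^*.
A^* = A^T =
[[1, 3, 1],
 [-1, -3, -3],
 [2, -1, 3]]

For real matrices with standard dot products, the defining identity <Ax, y> = <x, A^* y> gives (Ax)^T y = x^T (A^*) y, i.e. x^T A^T y = x^T (A^*) y. Since this holds for all x, y, we must have A^* = A^T. Therefore
A^* =
[[1, 3, 1],
 [-1, -3, -3],
 [2, -1, 3]].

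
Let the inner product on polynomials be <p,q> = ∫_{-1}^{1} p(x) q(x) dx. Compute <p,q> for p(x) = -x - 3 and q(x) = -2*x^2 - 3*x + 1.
<p,q> = 0

Expand the product: p(x)·q(x) = 2*x^3 + 9*x^2 + 8*x - 3.
∫_{-1}^{1} of each monomial x^k gives [2/(k+1) if k even, 0 if k odd]. Integrating term-by-term (or equivalently evaluating the antiderivative F(x) = x^4/2 + 3*x^3 + 4*x^2 - 3*x at the endpoints):
  F(1) − F(−1) = 9/2 − (9/2) = 0.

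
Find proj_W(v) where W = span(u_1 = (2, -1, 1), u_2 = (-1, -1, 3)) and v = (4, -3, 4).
proj_W(v) = (125/31, -179/62, 251/62)

Set up U = [u_1 | ... | u_2] ∈ R^(3×2). The projector onto W = col(U) is P = U (U^T U)^(-1) U^T.
Compute U^T U =
  [6, 2]
  [2, 11],
and U^T v = (15, 11).
Solve U^T U · c = U^T v for the coefficients: c = (143/62, 18/31). The projection is proj_W(v) = U c.
Check: (v - proj_W(v)) · u_1 = 0  (should be 0).
Check: (v - proj_W(v)) · u_2 = 0  (should be 0).
Result: proj_W(v) = (125/31, -179/62, 251/62).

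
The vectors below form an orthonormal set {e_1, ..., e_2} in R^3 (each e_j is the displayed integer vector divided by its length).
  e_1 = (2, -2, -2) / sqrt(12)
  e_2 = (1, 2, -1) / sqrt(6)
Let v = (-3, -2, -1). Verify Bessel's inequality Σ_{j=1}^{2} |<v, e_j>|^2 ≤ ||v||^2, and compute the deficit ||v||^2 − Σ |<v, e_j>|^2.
Σ |<v, e_j>|^2 = 6; ||v||^2 = 14; deficit = 8

Write each e_j = u_j / sqrt(<u_j, u_j>) where u_j is the displayed integer vector. Then <v, e_j> = <v, u_j> / sqrt(<u_j, u_j>), so |<v, e_j>|^2 = <v, u_j>^2 / <u_j, u_j>.
Coefficients: <v, e_1> = 0/sqrt(12), <v, e_2> = -6/sqrt(6).
Square and sum: Σ |<v, e_j>|^2 = 6.
Compute ||v||^2 = v·v = 14.
Deficit = 14 − 6 = 8 ≥ 0, confirming Bessel's inequality. (The deficit equals ||v − Σ <v,e_j> e_j||^2, the squared distance from v to span{e_j}.)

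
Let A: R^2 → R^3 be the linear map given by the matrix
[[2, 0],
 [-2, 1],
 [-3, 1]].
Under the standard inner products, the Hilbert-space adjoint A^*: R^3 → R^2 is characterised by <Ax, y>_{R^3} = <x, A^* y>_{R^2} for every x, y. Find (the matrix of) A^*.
A^* = A^T =
[[2, -2, -3],
 [0, 1, 1]]

For real matrices with standard dot products, the defining identity <Ax, y> = <x, A^* y> gives (Ax)^T y = x^T (A^*) y, i.e. x^T A^T y = x^T (A^*) y. Since this holds for all x, y, we must have A^* = A^T. Therefore
A^* =
[[2, -2, -3],
 [0, 1, 1]].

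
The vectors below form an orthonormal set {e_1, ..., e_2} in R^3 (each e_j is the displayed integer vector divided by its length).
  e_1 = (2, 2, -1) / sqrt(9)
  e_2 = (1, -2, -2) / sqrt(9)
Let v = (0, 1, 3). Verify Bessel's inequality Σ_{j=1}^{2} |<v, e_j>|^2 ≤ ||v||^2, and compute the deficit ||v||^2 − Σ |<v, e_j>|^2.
Σ |<v, e_j>|^2 = 65/9; ||v||^2 = 10; deficit = 25/9

Write each e_j = u_j / sqrt(<u_j, u_j>) where u_j is the displayed integer vector. Then <v, e_j> = <v, u_j> / sqrt(<u_j, u_j>), so |<v, e_j>|^2 = <v, u_j>^2 / <u_j, u_j>.
Coefficients: <v, e_1> = -1/sqrt(9), <v, e_2> = -8/sqrt(9).
Square and sum: Σ |<v, e_j>|^2 = 65/9.
Compute ||v||^2 = v·v = 10.
Deficit = 10 − 65/9 = 25/9 ≥ 0, confirming Bessel's inequality. (The deficit equals ||v − Σ <v,e_j> e_j||^2, the squared distance from v to span{e_j}.)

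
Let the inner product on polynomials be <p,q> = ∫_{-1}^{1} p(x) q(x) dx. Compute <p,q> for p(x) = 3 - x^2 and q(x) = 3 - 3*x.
<p,q> = 16

Expand the product: p(x)·q(x) = 3*x^3 - 3*x^2 - 9*x + 9.
∫_{-1}^{1} of each monomial x^k gives [2/(k+1) if k even, 0 if k odd]. Integrating term-by-term (or equivalently evaluating the antiderivative F(x) = 3*x^4/4 - x^3 - 9*x^2/2 + 9*x at the endpoints):
  F(1) − F(−1) = 17/4 − (-47/4) = 16.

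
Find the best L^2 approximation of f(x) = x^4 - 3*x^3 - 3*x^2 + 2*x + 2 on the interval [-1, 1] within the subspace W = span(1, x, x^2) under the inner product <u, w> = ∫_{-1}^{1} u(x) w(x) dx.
g(x) = -15*x^2/7 + x/5 + 67/35

The best approximation g ∈ W is the orthogonal projection of f onto W. Writing g = a_0 + a_1 x + a_2 x^2, the coefficients solve the normal equations G · a = b where
  G_{ij} = <φ_i, φ_j> and b_i = <f, φ_i>, with φ_0 = 1, φ_1 = x, φ_2 = x^2.
G =
  [2, 0, 2/3]
  [0, 2/3, 0]
  [2/3, 0, 2/5],
b = (12/5, 2/15, 44/105).
Solving gives a_0 = 67/35, a_1 = 1/5, a_2 = -15/7, so
  g(x) = -15*x^2/7 + x/5 + 67/35.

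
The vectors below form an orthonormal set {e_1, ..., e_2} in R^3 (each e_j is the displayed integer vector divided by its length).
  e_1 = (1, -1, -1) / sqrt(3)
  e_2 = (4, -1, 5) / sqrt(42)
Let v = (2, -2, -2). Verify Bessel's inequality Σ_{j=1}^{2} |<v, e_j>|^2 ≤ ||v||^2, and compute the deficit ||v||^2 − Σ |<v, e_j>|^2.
Σ |<v, e_j>|^2 = 12; ||v||^2 = 12; deficit = 0

Write each e_j = u_j / sqrt(<u_j, u_j>) where u_j is the displayed integer vector. Then <v, e_j> = <v, u_j> / sqrt(<u_j, u_j>), so |<v, e_j>|^2 = <v, u_j>^2 / <u_j, u_j>.
Coefficients: <v, e_1> = 6/sqrt(3), <v, e_2> = 0/sqrt(42).
Square and sum: Σ |<v, e_j>|^2 = 12.
Compute ||v||^2 = v·v = 12.
Deficit = 12 − 12 = 0 ≥ 0, confirming Bessel's inequality. (The deficit equals ||v − Σ <v,e_j> e_j||^2, the squared distance from v to span{e_j}.)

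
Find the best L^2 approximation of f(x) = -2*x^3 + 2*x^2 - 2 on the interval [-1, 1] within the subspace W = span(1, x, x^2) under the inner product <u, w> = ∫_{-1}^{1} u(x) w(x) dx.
g(x) = 2*x^2 - 6*x/5 - 2

The best approximation g ∈ W is the orthogonal projection of f onto W. Writing g = a_0 + a_1 x + a_2 x^2, the coefficients solve the normal equations G · a = b where
  G_{ij} = <φ_i, φ_j> and b_i = <f, φ_i>, with φ_0 = 1, φ_1 = x, φ_2 = x^2.
G =
  [2, 0, 2/3]
  [0, 2/3, 0]
  [2/3, 0, 2/5],
b = (-8/3, -4/5, -8/15).
Solving gives a_0 = -2, a_1 = -6/5, a_2 = 2, so
  g(x) = 2*x^2 - 6*x/5 - 2.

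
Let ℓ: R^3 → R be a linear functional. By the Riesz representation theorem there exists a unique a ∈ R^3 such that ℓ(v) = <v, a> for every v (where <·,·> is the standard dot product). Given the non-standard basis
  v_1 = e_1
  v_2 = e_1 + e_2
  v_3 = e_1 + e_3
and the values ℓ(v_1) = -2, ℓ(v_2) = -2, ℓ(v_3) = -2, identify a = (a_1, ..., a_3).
a = (-2, 0, 0)

Write a = (a_1, ..., a_3) in the standard basis. For each basis vector v_i, ℓ(v_i) = <v_i, a> is a linear equation in the a_j's. Collect the n equations into a matrix system V a = ℓ, where row i of V is v_i (expressed in the standard basis). Since V is invertible (lower-triangular with 1s on the diagonal, up to permutation), solve by back-substitution:
  V =
[[1, 0, 0],
 [1, 1, 0],
 [1, 0, 1]]
  V a = (-2, -2, -2)
Solving gives a = (-2, 0, 0).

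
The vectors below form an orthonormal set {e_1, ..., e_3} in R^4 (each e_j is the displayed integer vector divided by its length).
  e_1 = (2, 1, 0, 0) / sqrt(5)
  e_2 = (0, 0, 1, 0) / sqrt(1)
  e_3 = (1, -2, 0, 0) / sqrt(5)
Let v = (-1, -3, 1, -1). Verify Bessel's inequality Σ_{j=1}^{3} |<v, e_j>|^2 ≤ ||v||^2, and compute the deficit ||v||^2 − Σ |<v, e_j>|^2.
Σ |<v, e_j>|^2 = 11; ||v||^2 = 12; deficit = 1

Write each e_j = u_j / sqrt(<u_j, u_j>) where u_j is the displayed integer vector. Then <v, e_j> = <v, u_j> / sqrt(<u_j, u_j>), so |<v, e_j>|^2 = <v, u_j>^2 / <u_j, u_j>.
Coefficients: <v, e_1> = -5/sqrt(5), <v, e_2> = 1/sqrt(1), <v, e_3> = 5/sqrt(5).
Square and sum: Σ |<v, e_j>|^2 = 11.
Compute ||v||^2 = v·v = 12.
Deficit = 12 − 11 = 1 ≥ 0, confirming Bessel's inequality. (The deficit equals ||v − Σ <v,e_j> e_j||^2, the squared distance from v to span{e_j}.)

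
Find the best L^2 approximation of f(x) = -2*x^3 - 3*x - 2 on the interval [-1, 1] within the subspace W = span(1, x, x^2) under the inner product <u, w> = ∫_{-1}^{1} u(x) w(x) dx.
g(x) = -21*x/5 - 2

The best approximation g ∈ W is the orthogonal projection of f onto W. Writing g = a_0 + a_1 x + a_2 x^2, the coefficients solve the normal equations G · a = b where
  G_{ij} = <φ_i, φ_j> and b_i = <f, φ_i>, with φ_0 = 1, φ_1 = x, φ_2 = x^2.
G =
  [2, 0, 2/3]
  [0, 2/3, 0]
  [2/3, 0, 2/5],
b = (-4, -14/5, -4/3).
Solving gives a_0 = -2, a_1 = -21/5, a_2 = 0, so
  g(x) = -21*x/5 - 2.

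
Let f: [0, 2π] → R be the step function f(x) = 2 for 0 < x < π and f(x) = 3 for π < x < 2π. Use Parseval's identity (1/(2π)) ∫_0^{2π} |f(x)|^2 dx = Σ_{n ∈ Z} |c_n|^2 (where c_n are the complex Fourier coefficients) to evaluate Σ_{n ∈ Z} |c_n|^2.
Σ |c_n|^2 = 13/2

Parseval equates the L^2 energy of f (normalised by 1/(2π)) with the ℓ^2 sum of its Fourier coefficients: (1/(2π)) ∫_0^{2π} |f|^2 = Σ |c_n|^2.
Compute the left side: (1/(2π)) [∫_0^π 2^2 dx + ∫_π^{2π} 3^2 dx] = (1/(2π)) · (4π + 9π) = (4 + 9)/2 = 13/2.
So Σ_{n ∈ Z} |c_n|^2 = 13/2.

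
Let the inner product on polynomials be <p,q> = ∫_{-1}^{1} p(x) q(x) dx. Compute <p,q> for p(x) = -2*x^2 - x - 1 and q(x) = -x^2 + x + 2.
<p,q> = -88/15

Expand the product: p(x)·q(x) = 2*x^4 - x^3 - 4*x^2 - 3*x - 2.
∫_{-1}^{1} of each monomial x^k gives [2/(k+1) if k even, 0 if k odd]. Integrating term-by-term (or equivalently evaluating the antiderivative F(x) = 2*x^5/5 - x^4/4 - 4*x^3/3 - 3*x^2/2 - 2*x at the endpoints):
  F(1) − F(−1) = -281/60 − (71/60) = -88/15.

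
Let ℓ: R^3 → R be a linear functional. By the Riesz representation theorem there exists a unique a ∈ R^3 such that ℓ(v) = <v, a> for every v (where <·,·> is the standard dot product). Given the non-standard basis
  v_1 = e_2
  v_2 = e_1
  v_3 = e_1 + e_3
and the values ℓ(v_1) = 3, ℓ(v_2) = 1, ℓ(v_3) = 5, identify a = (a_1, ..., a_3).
a = (1, 3, 4)

Write a = (a_1, ..., a_3) in the standard basis. For each basis vector v_i, ℓ(v_i) = <v_i, a> is a linear equation in the a_j's. Collect the n equations into a matrix system V a = ℓ, where row i of V is v_i (expressed in the standard basis). Since V is invertible (lower-triangular with 1s on the diagonal, up to permutation), solve by back-substitution:
  V =
[[0, 1, 0],
 [1, 0, 0],
 [1, 0, 1]]
  V a = (3, 1, 5)
Solving gives a = (1, 3, 4).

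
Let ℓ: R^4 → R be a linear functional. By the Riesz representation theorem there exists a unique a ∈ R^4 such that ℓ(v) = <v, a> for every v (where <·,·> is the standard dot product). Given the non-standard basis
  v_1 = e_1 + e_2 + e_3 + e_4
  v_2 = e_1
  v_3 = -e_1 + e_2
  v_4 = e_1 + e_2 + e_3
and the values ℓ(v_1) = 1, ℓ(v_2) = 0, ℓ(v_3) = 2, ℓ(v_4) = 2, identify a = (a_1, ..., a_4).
a = (0, 2, 0, -1)

Write a = (a_1, ..., a_4) in the standard basis. For each basis vector v_i, ℓ(v_i) = <v_i, a> is a linear equation in the a_j's. Collect the n equations into a matrix system V a = ℓ, where row i of V is v_i (expressed in the standard basis). Since V is invertible (lower-triangular with 1s on the diagonal, up to permutation), solve by back-substitution:
  V =
[[1, 1, 1, 1],
 [1, 0, 0, 0],
 [-1, 1, 0, 0],
 [1, 1, 1, 0]]
  V a = (1, 0, 2, 2)
Solving gives a = (0, 2, 0, -1).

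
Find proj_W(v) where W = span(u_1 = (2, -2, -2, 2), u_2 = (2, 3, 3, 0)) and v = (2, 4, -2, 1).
proj_W(v) = (25/12, 35/36, 35/36, 31/36)

Set up U = [u_1 | ... | u_2] ∈ R^(4×2). The projector onto W = col(U) is P = U (U^T U)^(-1) U^T.
Compute U^T U =
  [16, -8]
  [-8, 22],
and U^T v = (2, 10).
Solve U^T U · c = U^T v for the coefficients: c = (31/72, 11/18). The projection is proj_W(v) = U c.
Check: (v - proj_W(v)) · u_1 = 0  (should be 0).
Check: (v - proj_W(v)) · u_2 = 0  (should be 0).
Result: proj_W(v) = (25/12, 35/36, 35/36, 31/36).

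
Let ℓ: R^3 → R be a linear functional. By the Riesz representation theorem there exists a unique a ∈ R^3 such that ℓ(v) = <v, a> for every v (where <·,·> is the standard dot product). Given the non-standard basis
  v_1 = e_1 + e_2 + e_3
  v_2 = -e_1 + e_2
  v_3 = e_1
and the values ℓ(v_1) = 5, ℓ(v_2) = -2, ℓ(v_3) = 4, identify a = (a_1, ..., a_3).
a = (4, 2, -1)

Write a = (a_1, ..., a_3) in the standard basis. For each basis vector v_i, ℓ(v_i) = <v_i, a> is a linear equation in the a_j's. Collect the n equations into a matrix system V a = ℓ, where row i of V is v_i (expressed in the standard basis). Since V is invertible (lower-triangular with 1s on the diagonal, up to permutation), solve by back-substitution:
  V =
[[1, 1, 1],
 [-1, 1, 0],
 [1, 0, 0]]
  V a = (5, -2, 4)
Solving gives a = (4, 2, -1).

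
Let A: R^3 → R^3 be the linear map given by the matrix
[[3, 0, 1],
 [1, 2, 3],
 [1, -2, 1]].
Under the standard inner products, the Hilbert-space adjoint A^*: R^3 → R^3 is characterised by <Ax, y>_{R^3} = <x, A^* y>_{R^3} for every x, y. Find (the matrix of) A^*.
A^* = A^T =
[[3, 1, 1],
 [0, 2, -2],
 [1, 3, 1]]

For real matrices with standard dot products, the defining identity <Ax, y> = <x, A^* y> gives (Ax)^T y = x^T (A^*) y, i.e. x^T A^T y = x^T (A^*) y. Since this holds for all x, y, we must have A^* = A^T. Therefore
A^* =
[[3, 1, 1],
 [0, 2, -2],
 [1, 3, 1]].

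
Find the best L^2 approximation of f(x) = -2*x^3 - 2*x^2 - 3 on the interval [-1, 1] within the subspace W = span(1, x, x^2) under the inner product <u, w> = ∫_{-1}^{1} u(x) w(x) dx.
g(x) = -2*x^2 - 6*x/5 - 3

The best approximation g ∈ W is the orthogonal projection of f onto W. Writing g = a_0 + a_1 x + a_2 x^2, the coefficients solve the normal equations G · a = b where
  G_{ij} = <φ_i, φ_j> and b_i = <f, φ_i>, with φ_0 = 1, φ_1 = x, φ_2 = x^2.
G =
  [2, 0, 2/3]
  [0, 2/3, 0]
  [2/3, 0, 2/5],
b = (-22/3, -4/5, -14/5).
Solving gives a_0 = -3, a_1 = -6/5, a_2 = -2, so
  g(x) = -2*x^2 - 6*x/5 - 3.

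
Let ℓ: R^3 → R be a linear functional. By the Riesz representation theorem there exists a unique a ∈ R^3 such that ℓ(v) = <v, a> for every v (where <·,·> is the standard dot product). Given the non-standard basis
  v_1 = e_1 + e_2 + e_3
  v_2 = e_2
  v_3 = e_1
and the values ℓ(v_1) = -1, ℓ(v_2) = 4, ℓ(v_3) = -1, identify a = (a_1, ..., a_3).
a = (-1, 4, -4)

Write a = (a_1, ..., a_3) in the standard basis. For each basis vector v_i, ℓ(v_i) = <v_i, a> is a linear equation in the a_j's. Collect the n equations into a matrix system V a = ℓ, where row i of V is v_i (expressed in the standard basis). Since V is invertible (lower-triangular with 1s on the diagonal, up to permutation), solve by back-substitution:
  V =
[[1, 1, 1],
 [0, 1, 0],
 [1, 0, 0]]
  V a = (-1, 4, -1)
Solving gives a = (-1, 4, -4).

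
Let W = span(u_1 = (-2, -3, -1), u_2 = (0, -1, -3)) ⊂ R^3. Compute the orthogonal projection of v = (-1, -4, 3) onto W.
proj_W(v) = (-35/13, -71/26, 67/26)

Set up U = [u_1 | ... | u_2] ∈ R^(3×2). The projector onto W = col(U) is P = U (U^T U)^(-1) U^T.
Compute U^T U =
  [14, 6]
  [6, 10],
and U^T v = (11, -5).
Solve U^T U · c = U^T v for the coefficients: c = (35/26, -17/13). The projection is proj_W(v) = U c.
Check: (v - proj_W(v)) · u_1 = 0  (should be 0).
Check: (v - proj_W(v)) · u_2 = 0  (should be 0).
Result: proj_W(v) = (-35/13, -71/26, 67/26).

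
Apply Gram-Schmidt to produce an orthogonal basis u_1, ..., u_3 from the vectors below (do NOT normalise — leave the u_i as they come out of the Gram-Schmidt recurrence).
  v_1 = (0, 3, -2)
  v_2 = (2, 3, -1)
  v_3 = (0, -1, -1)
Orthogonal basis:
  u_1 = (0, 3, -2)
  u_2 = (2, 6/13, 9/13)
  u_3 = (30/61, -40/61, -60/61)

Apply the Gram-Schmidt recurrence
  u_1 = v_1
  u_i = v_i − Σ_{j<i} ((v_i · u_j) / (u_j · u_j)) · u_j.

Step by step this gives:
  u_1 = (0, 3, -2)
  u_2 = (2, 6/13, 9/13)
  u_3 = (30/61, -40/61, -60/61)

Orthogonality check:
  u_2 · u_1 = 0 (should be 0)
  u_3 · u_1 = 0 (should be 0)
  u_3 · u_2 = 0 (should be 0)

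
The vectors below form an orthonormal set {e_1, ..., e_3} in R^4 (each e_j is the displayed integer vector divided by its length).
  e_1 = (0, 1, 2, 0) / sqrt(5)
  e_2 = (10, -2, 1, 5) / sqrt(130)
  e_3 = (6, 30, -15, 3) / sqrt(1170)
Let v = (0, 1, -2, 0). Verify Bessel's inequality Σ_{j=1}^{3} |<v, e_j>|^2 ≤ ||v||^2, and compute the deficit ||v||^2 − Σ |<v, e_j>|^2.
Σ |<v, e_j>|^2 = 5; ||v||^2 = 5; deficit = 0

Write each e_j = u_j / sqrt(<u_j, u_j>) where u_j is the displayed integer vector. Then <v, e_j> = <v, u_j> / sqrt(<u_j, u_j>), so |<v, e_j>|^2 = <v, u_j>^2 / <u_j, u_j>.
Coefficients: <v, e_1> = -3/sqrt(5), <v, e_2> = -4/sqrt(130), <v, e_3> = 60/sqrt(1170).
Square and sum: Σ |<v, e_j>|^2 = 5.
Compute ||v||^2 = v·v = 5.
Deficit = 5 − 5 = 0 ≥ 0, confirming Bessel's inequality. (The deficit equals ||v − Σ <v,e_j> e_j||^2, the squared distance from v to span{e_j}.)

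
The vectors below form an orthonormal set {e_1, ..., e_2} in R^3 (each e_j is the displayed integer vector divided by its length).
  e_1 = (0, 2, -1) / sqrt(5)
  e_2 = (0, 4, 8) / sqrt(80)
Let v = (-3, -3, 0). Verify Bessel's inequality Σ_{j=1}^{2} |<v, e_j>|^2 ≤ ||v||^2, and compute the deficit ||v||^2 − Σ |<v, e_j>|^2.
Σ |<v, e_j>|^2 = 9; ||v||^2 = 18; deficit = 9

Write each e_j = u_j / sqrt(<u_j, u_j>) where u_j is the displayed integer vector. Then <v, e_j> = <v, u_j> / sqrt(<u_j, u_j>), so |<v, e_j>|^2 = <v, u_j>^2 / <u_j, u_j>.
Coefficients: <v, e_1> = -6/sqrt(5), <v, e_2> = -12/sqrt(80).
Square and sum: Σ |<v, e_j>|^2 = 9.
Compute ||v||^2 = v·v = 18.
Deficit = 18 − 9 = 9 ≥ 0, confirming Bessel's inequality. (The deficit equals ||v − Σ <v,e_j> e_j||^2, the squared distance from v to span{e_j}.)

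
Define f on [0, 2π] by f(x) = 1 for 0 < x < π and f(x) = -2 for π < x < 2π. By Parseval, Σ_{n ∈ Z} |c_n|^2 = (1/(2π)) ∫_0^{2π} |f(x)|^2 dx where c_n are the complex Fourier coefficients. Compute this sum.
Σ |c_n|^2 = 5/2

Parseval equates the L^2 energy of f (normalised by 1/(2π)) with the ℓ^2 sum of its Fourier coefficients: (1/(2π)) ∫_0^{2π} |f|^2 = Σ |c_n|^2.
Compute the left side: (1/(2π)) [∫_0^π 1^2 dx + ∫_π^{2π} (-2)^2 dx] = (1/(2π)) · (1π + 4π) = (1 + 4)/2 = 5/2.
So Σ_{n ∈ Z} |c_n|^2 = 5/2.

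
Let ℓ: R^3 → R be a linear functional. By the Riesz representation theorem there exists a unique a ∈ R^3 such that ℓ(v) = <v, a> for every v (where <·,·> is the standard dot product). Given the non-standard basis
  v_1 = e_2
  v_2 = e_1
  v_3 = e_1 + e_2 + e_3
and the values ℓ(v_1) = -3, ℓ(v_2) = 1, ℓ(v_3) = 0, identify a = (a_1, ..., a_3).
a = (1, -3, 2)

Write a = (a_1, ..., a_3) in the standard basis. For each basis vector v_i, ℓ(v_i) = <v_i, a> is a linear equation in the a_j's. Collect the n equations into a matrix system V a = ℓ, where row i of V is v_i (expressed in the standard basis). Since V is invertible (lower-triangular with 1s on the diagonal, up to permutation), solve by back-substitution:
  V =
[[0, 1, 0],
 [1, 0, 0],
 [1, 1, 1]]
  V a = (-3, 1, 0)
Solving gives a = (1, -3, 2).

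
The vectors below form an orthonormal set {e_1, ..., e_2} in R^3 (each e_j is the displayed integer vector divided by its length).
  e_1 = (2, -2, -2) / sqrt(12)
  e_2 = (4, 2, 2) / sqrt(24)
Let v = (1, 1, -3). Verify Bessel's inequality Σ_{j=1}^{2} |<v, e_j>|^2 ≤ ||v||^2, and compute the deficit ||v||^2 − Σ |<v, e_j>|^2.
Σ |<v, e_j>|^2 = 3; ||v||^2 = 11; deficit = 8

Write each e_j = u_j / sqrt(<u_j, u_j>) where u_j is the displayed integer vector. Then <v, e_j> = <v, u_j> / sqrt(<u_j, u_j>), so |<v, e_j>|^2 = <v, u_j>^2 / <u_j, u_j>.
Coefficients: <v, e_1> = 6/sqrt(12), <v, e_2> = 0/sqrt(24).
Square and sum: Σ |<v, e_j>|^2 = 3.
Compute ||v||^2 = v·v = 11.
Deficit = 11 − 3 = 8 ≥ 0, confirming Bessel's inequality. (The deficit equals ||v − Σ <v,e_j> e_j||^2, the squared distance from v to span{e_j}.)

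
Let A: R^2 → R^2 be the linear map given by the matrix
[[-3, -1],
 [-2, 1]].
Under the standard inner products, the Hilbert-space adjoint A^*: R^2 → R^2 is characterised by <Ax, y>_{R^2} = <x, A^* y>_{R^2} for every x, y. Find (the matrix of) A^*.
A^* = A^T =
[[-3, -2],
 [-1, 1]]

For real matrices with standard dot products, the defining identity <Ax, y> = <x, A^* y> gives (Ax)^T y = x^T (A^*) y, i.e. x^T A^T y = x^T (A^*) y. Since this holds for all x, y, we must have A^* = A^T. Therefore
A^* =
[[-3, -2],
 [-1, 1]].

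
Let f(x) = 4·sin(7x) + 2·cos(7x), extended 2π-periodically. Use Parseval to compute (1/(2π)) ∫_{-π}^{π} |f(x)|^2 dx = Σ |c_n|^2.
Σ |c_n|^2 = 10

Expand |f|^2 and use orthogonality of {sin(nx), cos(mx)} on [-π, π]:
  ∫_{-π}^{π} sin(nx)^2 dx = π, ∫ cos(mx)^2 dx = π, and cross terms integrate to 0.
So ∫_{-π}^{π} f(x)^2 dx = 4^2 · π + 2^2 · π = (16 + 4)π.
Divide by 2π: (16 + 4)/2 = 10.
By Parseval, this equals Σ |c_n|^2.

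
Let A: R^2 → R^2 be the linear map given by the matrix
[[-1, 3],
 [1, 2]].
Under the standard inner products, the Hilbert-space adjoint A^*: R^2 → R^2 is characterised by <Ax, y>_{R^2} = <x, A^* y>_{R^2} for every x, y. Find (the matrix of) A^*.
A^* = A^T =
[[-1, 1],
 [3, 2]]

For real matrices with standard dot products, the defining identity <Ax, y> = <x, A^* y> gives (Ax)^T y = x^T (A^*) y, i.e. x^T A^T y = x^T (A^*) y. Since this holds for all x, y, we must have A^* = A^T. Therefore
A^* =
[[-1, 1],
 [3, 2]].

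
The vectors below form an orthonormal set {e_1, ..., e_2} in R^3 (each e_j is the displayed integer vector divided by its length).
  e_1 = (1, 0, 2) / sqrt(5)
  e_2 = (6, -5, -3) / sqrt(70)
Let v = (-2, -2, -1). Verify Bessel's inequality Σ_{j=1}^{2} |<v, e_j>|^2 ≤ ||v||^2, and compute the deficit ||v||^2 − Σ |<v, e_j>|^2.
Σ |<v, e_j>|^2 = 45/14; ||v||^2 = 9; deficit = 81/14

Write each e_j = u_j / sqrt(<u_j, u_j>) where u_j is the displayed integer vector. Then <v, e_j> = <v, u_j> / sqrt(<u_j, u_j>), so |<v, e_j>|^2 = <v, u_j>^2 / <u_j, u_j>.
Coefficients: <v, e_1> = -4/sqrt(5), <v, e_2> = 1/sqrt(70).
Square and sum: Σ |<v, e_j>|^2 = 45/14.
Compute ||v||^2 = v·v = 9.
Deficit = 9 − 45/14 = 81/14 ≥ 0, confirming Bessel's inequality. (The deficit equals ||v − Σ <v,e_j> e_j||^2, the squared distance from v to span{e_j}.)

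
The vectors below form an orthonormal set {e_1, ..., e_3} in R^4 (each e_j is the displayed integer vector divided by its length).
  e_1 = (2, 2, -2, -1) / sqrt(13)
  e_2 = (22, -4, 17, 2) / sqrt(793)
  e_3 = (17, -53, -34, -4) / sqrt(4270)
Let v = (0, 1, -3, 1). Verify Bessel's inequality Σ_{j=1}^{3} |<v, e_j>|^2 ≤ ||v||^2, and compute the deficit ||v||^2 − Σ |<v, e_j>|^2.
Σ |<v, e_j>|^2 = 109/14; ||v||^2 = 11; deficit = 45/14

Write each e_j = u_j / sqrt(<u_j, u_j>) where u_j is the displayed integer vector. Then <v, e_j> = <v, u_j> / sqrt(<u_j, u_j>), so |<v, e_j>|^2 = <v, u_j>^2 / <u_j, u_j>.
Coefficients: <v, e_1> = 7/sqrt(13), <v, e_2> = -53/sqrt(793), <v, e_3> = 45/sqrt(4270).
Square and sum: Σ |<v, e_j>|^2 = 109/14.
Compute ||v||^2 = v·v = 11.
Deficit = 11 − 109/14 = 45/14 ≥ 0, confirming Bessel's inequality. (The deficit equals ||v − Σ <v,e_j> e_j||^2, the squared distance from v to span{e_j}.)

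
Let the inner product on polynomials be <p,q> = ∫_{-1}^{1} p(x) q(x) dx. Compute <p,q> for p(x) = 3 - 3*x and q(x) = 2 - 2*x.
<p,q> = 16

Expand the product: p(x)·q(x) = 6*x^2 - 12*x + 6.
∫_{-1}^{1} of each monomial x^k gives [2/(k+1) if k even, 0 if k odd]. Integrating term-by-term (or equivalently evaluating the antiderivative F(x) = 2*x^3 - 6*x^2 + 6*x at the endpoints):
  F(1) − F(−1) = 2 − (-14) = 16.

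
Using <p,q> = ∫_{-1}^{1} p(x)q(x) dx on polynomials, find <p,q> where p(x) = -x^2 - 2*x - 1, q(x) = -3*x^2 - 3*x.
<p,q> = 36/5

Expand the product: p(x)·q(x) = 3*x^4 + 9*x^3 + 9*x^2 + 3*x.
∫_{-1}^{1} of each monomial x^k gives [2/(k+1) if k even, 0 if k odd]. Integrating term-by-term (or equivalently evaluating the antiderivative F(x) = 3*x^5/5 + 9*x^4/4 + 3*x^3 + 3*x^2/2 at the endpoints):
  F(1) − F(−1) = 147/20 − (3/20) = 36/5.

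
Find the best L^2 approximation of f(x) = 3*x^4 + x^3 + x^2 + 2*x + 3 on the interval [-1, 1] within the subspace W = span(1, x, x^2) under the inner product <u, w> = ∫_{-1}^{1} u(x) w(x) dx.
g(x) = 25*x^2/7 + 13*x/5 + 96/35

The best approximation g ∈ W is the orthogonal projection of f onto W. Writing g = a_0 + a_1 x + a_2 x^2, the coefficients solve the normal equations G · a = b where
  G_{ij} = <φ_i, φ_j> and b_i = <f, φ_i>, with φ_0 = 1, φ_1 = x, φ_2 = x^2.
G =
  [2, 0, 2/3]
  [0, 2/3, 0]
  [2/3, 0, 2/5],
b = (118/15, 26/15, 114/35).
Solving gives a_0 = 96/35, a_1 = 13/5, a_2 = 25/7, so
  g(x) = 25*x^2/7 + 13*x/5 + 96/35.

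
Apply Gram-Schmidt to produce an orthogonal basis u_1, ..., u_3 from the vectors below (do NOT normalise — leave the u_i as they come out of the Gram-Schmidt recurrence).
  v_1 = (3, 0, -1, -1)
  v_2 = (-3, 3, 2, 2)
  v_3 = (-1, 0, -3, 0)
Orthogonal basis:
  u_1 = (3, 0, -1, -1)
  u_2 = (6/11, 3, 9/11, 9/11)
  u_3 = (-11/13, 11/13, -36/13, 3/13)

Apply the Gram-Schmidt recurrence
  u_1 = v_1
  u_i = v_i − Σ_{j<i} ((v_i · u_j) / (u_j · u_j)) · u_j.

Step by step this gives:
  u_1 = (3, 0, -1, -1)
  u_2 = (6/11, 3, 9/11, 9/11)
  u_3 = (-11/13, 11/13, -36/13, 3/13)

Orthogonality check:
  u_2 · u_1 = 0 (should be 0)
  u_3 · u_1 = 0 (should be 0)
  u_3 · u_2 = 0 (should be 0)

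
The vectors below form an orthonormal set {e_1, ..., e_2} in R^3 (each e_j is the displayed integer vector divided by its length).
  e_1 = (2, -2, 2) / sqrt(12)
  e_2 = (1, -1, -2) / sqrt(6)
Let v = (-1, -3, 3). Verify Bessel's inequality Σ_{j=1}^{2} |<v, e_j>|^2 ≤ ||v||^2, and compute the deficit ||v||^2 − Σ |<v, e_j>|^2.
Σ |<v, e_j>|^2 = 11; ||v||^2 = 19; deficit = 8

Write each e_j = u_j / sqrt(<u_j, u_j>) where u_j is the displayed integer vector. Then <v, e_j> = <v, u_j> / sqrt(<u_j, u_j>), so |<v, e_j>|^2 = <v, u_j>^2 / <u_j, u_j>.
Coefficients: <v, e_1> = 10/sqrt(12), <v, e_2> = -4/sqrt(6).
Square and sum: Σ |<v, e_j>|^2 = 11.
Compute ||v||^2 = v·v = 19.
Deficit = 19 − 11 = 8 ≥ 0, confirming Bessel's inequality. (The deficit equals ||v − Σ <v,e_j> e_j||^2, the squared distance from v to span{e_j}.)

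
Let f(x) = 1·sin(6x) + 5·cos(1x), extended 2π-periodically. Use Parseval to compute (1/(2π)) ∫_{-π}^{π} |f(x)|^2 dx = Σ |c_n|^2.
Σ |c_n|^2 = 13

Expand |f|^2 and use orthogonality of {sin(nx), cos(mx)} on [-π, π]:
  ∫_{-π}^{π} sin(nx)^2 dx = π, ∫ cos(mx)^2 dx = π, and cross terms integrate to 0.
So ∫_{-π}^{π} f(x)^2 dx = 1^2 · π + 5^2 · π = (1 + 25)π.
Divide by 2π: (1 + 25)/2 = 13.
By Parseval, this equals Σ |c_n|^2.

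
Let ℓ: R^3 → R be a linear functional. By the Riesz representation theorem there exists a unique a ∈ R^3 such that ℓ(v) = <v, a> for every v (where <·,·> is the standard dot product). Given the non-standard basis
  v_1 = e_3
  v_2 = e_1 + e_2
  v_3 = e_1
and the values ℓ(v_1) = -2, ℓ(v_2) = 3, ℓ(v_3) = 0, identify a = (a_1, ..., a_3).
a = (0, 3, -2)

Write a = (a_1, ..., a_3) in the standard basis. For each basis vector v_i, ℓ(v_i) = <v_i, a> is a linear equation in the a_j's. Collect the n equations into a matrix system V a = ℓ, where row i of V is v_i (expressed in the standard basis). Since V is invertible (lower-triangular with 1s on the diagonal, up to permutation), solve by back-substitution:
  V =
[[0, 0, 1],
 [1, 1, 0],
 [1, 0, 0]]
  V a = (-2, 3, 0)
Solving gives a = (0, 3, -2).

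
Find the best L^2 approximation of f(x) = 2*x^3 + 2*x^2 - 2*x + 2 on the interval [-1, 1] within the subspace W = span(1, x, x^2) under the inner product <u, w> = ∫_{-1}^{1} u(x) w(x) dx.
g(x) = 2*x^2 - 4*x/5 + 2

The best approximation g ∈ W is the orthogonal projection of f onto W. Writing g = a_0 + a_1 x + a_2 x^2, the coefficients solve the normal equations G · a = b where
  G_{ij} = <φ_i, φ_j> and b_i = <f, φ_i>, with φ_0 = 1, φ_1 = x, φ_2 = x^2.
G =
  [2, 0, 2/3]
  [0, 2/3, 0]
  [2/3, 0, 2/5],
b = (16/3, -8/15, 32/15).
Solving gives a_0 = 2, a_1 = -4/5, a_2 = 2, so
  g(x) = 2*x^2 - 4*x/5 + 2.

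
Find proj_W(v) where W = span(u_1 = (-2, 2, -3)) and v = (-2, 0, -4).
proj_W(v) = (-32/17, 32/17, -48/17)

Set up U = [u_1 | ... | u_1] ∈ R^(3×1). The projector onto W = col(U) is P = U (U^T U)^(-1) U^T.
Compute U^T U =
  [17],
and U^T v = (16).
Solve U^T U · c = U^T v for the coefficients: c = (16/17). The projection is proj_W(v) = U c.
Check: (v - proj_W(v)) · u_1 = 0  (should be 0).
Result: proj_W(v) = (-32/17, 32/17, -48/17).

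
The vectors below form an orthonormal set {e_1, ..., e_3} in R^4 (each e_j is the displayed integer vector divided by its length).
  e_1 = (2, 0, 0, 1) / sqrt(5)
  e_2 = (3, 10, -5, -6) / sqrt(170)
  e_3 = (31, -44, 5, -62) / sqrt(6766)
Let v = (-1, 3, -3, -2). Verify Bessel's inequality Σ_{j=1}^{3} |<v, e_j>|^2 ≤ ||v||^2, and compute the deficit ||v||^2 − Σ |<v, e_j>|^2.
Σ |<v, e_j>|^2 = 4136/199; ||v||^2 = 23; deficit = 441/199

Write each e_j = u_j / sqrt(<u_j, u_j>) where u_j is the displayed integer vector. Then <v, e_j> = <v, u_j> / sqrt(<u_j, u_j>), so |<v, e_j>|^2 = <v, u_j>^2 / <u_j, u_j>.
Coefficients: <v, e_1> = -4/sqrt(5), <v, e_2> = 54/sqrt(170), <v, e_3> = -54/sqrt(6766).
Square and sum: Σ |<v, e_j>|^2 = 4136/199.
Compute ||v||^2 = v·v = 23.
Deficit = 23 − 4136/199 = 441/199 ≥ 0, confirming Bessel's inequality. (The deficit equals ||v − Σ <v,e_j> e_j||^2, the squared distance from v to span{e_j}.)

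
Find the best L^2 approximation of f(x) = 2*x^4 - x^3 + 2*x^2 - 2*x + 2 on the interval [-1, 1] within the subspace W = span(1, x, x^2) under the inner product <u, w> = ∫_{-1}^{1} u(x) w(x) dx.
g(x) = 26*x^2/7 - 13*x/5 + 64/35

The best approximation g ∈ W is the orthogonal projection of f onto W. Writing g = a_0 + a_1 x + a_2 x^2, the coefficients solve the normal equations G · a = b where
  G_{ij} = <φ_i, φ_j> and b_i = <f, φ_i>, with φ_0 = 1, φ_1 = x, φ_2 = x^2.
G =
  [2, 0, 2/3]
  [0, 2/3, 0]
  [2/3, 0, 2/5],
b = (92/15, -26/15, 284/105).
Solving gives a_0 = 64/35, a_1 = -13/5, a_2 = 26/7, so
  g(x) = 26*x^2/7 - 13*x/5 + 64/35.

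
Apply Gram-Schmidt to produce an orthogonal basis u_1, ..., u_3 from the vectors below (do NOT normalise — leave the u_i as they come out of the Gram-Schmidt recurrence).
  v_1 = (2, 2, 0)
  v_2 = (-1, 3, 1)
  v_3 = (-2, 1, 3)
Orthogonal basis:
  u_1 = (2, 2, 0)
  u_2 = (-2, 2, 1)
  u_3 = (1/2, -1/2, 2)

Apply the Gram-Schmidt recurrence
  u_1 = v_1
  u_i = v_i − Σ_{j<i} ((v_i · u_j) / (u_j · u_j)) · u_j.

Step by step this gives:
  u_1 = (2, 2, 0)
  u_2 = (-2, 2, 1)
  u_3 = (1/2, -1/2, 2)

Orthogonality check:
  u_2 · u_1 = 0 (should be 0)
  u_3 · u_1 = 0 (should be 0)
  u_3 · u_2 = 0 (should be 0)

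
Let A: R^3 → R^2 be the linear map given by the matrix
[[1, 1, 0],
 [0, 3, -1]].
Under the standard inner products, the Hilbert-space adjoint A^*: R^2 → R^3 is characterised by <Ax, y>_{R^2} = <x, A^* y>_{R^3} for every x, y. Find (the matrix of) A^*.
A^* = A^T =
[[1, 0],
 [1, 3],
 [0, -1]]

For real matrices with standard dot products, the defining identity <Ax, y> = <x, A^* y> gives (Ax)^T y = x^T (A^*) y, i.e. x^T A^T y = x^T (A^*) y. Since this holds for all x, y, we must have A^* = A^T. Therefore
A^* =
[[1, 0],
 [1, 3],
 [0, -1]].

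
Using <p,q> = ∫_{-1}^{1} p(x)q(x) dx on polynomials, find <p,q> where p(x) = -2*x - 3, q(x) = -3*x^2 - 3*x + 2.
<p,q> = -2

Expand the product: p(x)·q(x) = 6*x^3 + 15*x^2 + 5*x - 6.
∫_{-1}^{1} of each monomial x^k gives [2/(k+1) if k even, 0 if k odd]. Integrating term-by-term (or equivalently evaluating the antiderivative F(x) = 3*x^4/2 + 5*x^3 + 5*x^2/2 - 6*x at the endpoints):
  F(1) − F(−1) = 3 − (5) = -2.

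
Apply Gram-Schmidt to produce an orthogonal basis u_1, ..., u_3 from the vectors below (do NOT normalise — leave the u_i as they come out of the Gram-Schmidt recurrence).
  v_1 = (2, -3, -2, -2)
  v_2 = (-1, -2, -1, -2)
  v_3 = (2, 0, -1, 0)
Orthogonal basis:
  u_1 = (2, -3, -2, -2)
  u_2 = (-41/21, -4/7, -1/21, -22/21)
  u_3 = (-1/110, 24/55, -51/110, -1/5)

Apply the Gram-Schmidt recurrence
  u_1 = v_1
  u_i = v_i − Σ_{j<i} ((v_i · u_j) / (u_j · u_j)) · u_j.

Step by step this gives:
  u_1 = (2, -3, -2, -2)
  u_2 = (-41/21, -4/7, -1/21, -22/21)
  u_3 = (-1/110, 24/55, -51/110, -1/5)

Orthogonality check:
  u_2 · u_1 = 0 (should be 0)
  u_3 · u_1 = 0 (should be 0)
  u_3 · u_2 = 0 (should be 0)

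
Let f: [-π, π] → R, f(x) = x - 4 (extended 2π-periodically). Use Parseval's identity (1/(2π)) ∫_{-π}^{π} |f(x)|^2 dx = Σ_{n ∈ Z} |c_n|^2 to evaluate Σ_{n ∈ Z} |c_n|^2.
Σ |c_n|^2 = π^2/3 + 16

Expand and integrate term by term over [-π, π]:
  ∫ (x)^2 dx = 1·(2π^3/3); ∫ 2·1·(-4)·x dx = 0 (odd integrand); ∫ (-4)^2 dx = 16·2π.
So (1/(2π)) ∫_{-π}^{π} (x - 4)^2 dx = 1π^2/3 + 16 = π^2/3 + 16.
Parseval ⇒ Σ |c_n|^2 = π^2/3 + 16.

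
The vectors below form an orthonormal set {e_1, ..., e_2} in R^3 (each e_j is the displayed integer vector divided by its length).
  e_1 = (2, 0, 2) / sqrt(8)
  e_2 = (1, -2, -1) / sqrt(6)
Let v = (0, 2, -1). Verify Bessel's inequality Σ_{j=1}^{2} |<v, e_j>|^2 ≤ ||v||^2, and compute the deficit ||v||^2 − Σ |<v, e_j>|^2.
Σ |<v, e_j>|^2 = 2; ||v||^2 = 5; deficit = 3

Write each e_j = u_j / sqrt(<u_j, u_j>) where u_j is the displayed integer vector. Then <v, e_j> = <v, u_j> / sqrt(<u_j, u_j>), so |<v, e_j>|^2 = <v, u_j>^2 / <u_j, u_j>.
Coefficients: <v, e_1> = -2/sqrt(8), <v, e_2> = -3/sqrt(6).
Square and sum: Σ |<v, e_j>|^2 = 2.
Compute ||v||^2 = v·v = 5.
Deficit = 5 − 2 = 3 ≥ 0, confirming Bessel's inequality. (The deficit equals ||v − Σ <v,e_j> e_j||^2, the squared distance from v to span{e_j}.)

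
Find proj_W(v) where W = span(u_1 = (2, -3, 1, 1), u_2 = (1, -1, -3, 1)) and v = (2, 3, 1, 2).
proj_W(v) = (-20/57, 26/57, 6/19, -14/57)

Set up U = [u_1 | ... | u_2] ∈ R^(4×2). The projector onto W = col(U) is P = U (U^T U)^(-1) U^T.
Compute U^T U =
  [15, 3]
  [3, 12],
and U^T v = (-2, -2).
Solve U^T U · c = U^T v for the coefficients: c = (-2/19, -8/57). The projection is proj_W(v) = U c.
Check: (v - proj_W(v)) · u_1 = 0  (should be 0).
Check: (v - proj_W(v)) · u_2 = 0  (should be 0).
Result: proj_W(v) = (-20/57, 26/57, 6/19, -14/57).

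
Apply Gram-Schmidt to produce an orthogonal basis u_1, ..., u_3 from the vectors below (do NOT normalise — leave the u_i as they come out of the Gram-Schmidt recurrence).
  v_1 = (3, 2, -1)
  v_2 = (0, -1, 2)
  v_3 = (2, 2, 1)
Orthogonal basis:
  u_1 = (3, 2, -1)
  u_2 = (6/7, -3/7, 12/7)
  u_3 = (-1/2, 1, 1/2)

Apply the Gram-Schmidt recurrence
  u_1 = v_1
  u_i = v_i − Σ_{j<i} ((v_i · u_j) / (u_j · u_j)) · u_j.

Step by step this gives:
  u_1 = (3, 2, -1)
  u_2 = (6/7, -3/7, 12/7)
  u_3 = (-1/2, 1, 1/2)

Orthogonality check:
  u_2 · u_1 = 0 (should be 0)
  u_3 · u_1 = 0 (should be 0)
  u_3 · u_2 = 0 (should be 0)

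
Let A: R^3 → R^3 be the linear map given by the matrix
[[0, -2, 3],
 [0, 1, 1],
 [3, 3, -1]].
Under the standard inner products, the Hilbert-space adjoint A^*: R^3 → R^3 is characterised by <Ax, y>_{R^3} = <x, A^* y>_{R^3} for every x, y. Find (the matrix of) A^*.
A^* = A^T =
[[0, 0, 3],
 [-2, 1, 3],
 [3, 1, -1]]

For real matrices with standard dot products, the defining identity <Ax, y> = <x, A^* y> gives (Ax)^T y = x^T (A^*) y, i.e. x^T A^T y = x^T (A^*) y. Since this holds for all x, y, we must have A^* = A^T. Therefore
A^* =
[[0, 0, 3],
 [-2, 1, 3],
 [3, 1, -1]].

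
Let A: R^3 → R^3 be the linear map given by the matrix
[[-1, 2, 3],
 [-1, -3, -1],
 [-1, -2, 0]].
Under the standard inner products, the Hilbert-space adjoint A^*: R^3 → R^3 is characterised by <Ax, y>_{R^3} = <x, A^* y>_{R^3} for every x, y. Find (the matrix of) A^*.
A^* = A^T =
[[-1, -1, -1],
 [2, -3, -2],
 [3, -1, 0]]

For real matrices with standard dot products, the defining identity <Ax, y> = <x, A^* y> gives (Ax)^T y = x^T (A^*) y, i.e. x^T A^T y = x^T (A^*) y. Since this holds for all x, y, we must have A^* = A^T. Therefore
A^* =
[[-1, -1, -1],
 [2, -3, -2],
 [3, -1, 0]].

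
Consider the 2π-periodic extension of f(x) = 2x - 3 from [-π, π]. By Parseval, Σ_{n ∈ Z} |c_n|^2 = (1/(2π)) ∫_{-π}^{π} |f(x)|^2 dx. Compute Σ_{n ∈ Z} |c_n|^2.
Σ |c_n|^2 = 4π^2/3 + 9

Expand and integrate term by term over [-π, π]:
  ∫ (2x)^2 dx = 4·(2π^3/3); ∫ 2·2·(-3)·x dx = 0 (odd integrand); ∫ (-3)^2 dx = 9·2π.
So (1/(2π)) ∫_{-π}^{π} (2x - 3)^2 dx = 4π^2/3 + 9 = 4π^2/3 + 9.
Parseval ⇒ Σ |c_n|^2 = 4π^2/3 + 9.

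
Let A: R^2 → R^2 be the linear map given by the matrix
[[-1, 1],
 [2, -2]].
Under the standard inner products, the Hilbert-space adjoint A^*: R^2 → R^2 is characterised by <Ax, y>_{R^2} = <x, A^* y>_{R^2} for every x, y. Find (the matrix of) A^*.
A^* = A^T =
[[-1, 2],
 [1, -2]]

For real matrices with standard dot products, the defining identity <Ax, y> = <x, A^* y> gives (Ax)^T y = x^T (A^*) y, i.e. x^T A^T y = x^T (A^*) y. Since this holds for all x, y, we must have A^* = A^T. Therefore
A^* =
[[-1, 2],
 [1, -2]].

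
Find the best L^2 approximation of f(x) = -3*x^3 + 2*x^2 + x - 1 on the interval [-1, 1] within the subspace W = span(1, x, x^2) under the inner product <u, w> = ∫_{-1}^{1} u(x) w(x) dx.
g(x) = 2*x^2 - 4*x/5 - 1

The best approximation g ∈ W is the orthogonal projection of f onto W. Writing g = a_0 + a_1 x + a_2 x^2, the coefficients solve the normal equations G · a = b where
  G_{ij} = <φ_i, φ_j> and b_i = <f, φ_i>, with φ_0 = 1, φ_1 = x, φ_2 = x^2.
G =
  [2, 0, 2/3]
  [0, 2/3, 0]
  [2/3, 0, 2/5],
b = (-2/3, -8/15, 2/15).
Solving gives a_0 = -1, a_1 = -4/5, a_2 = 2, so
  g(x) = 2*x^2 - 4*x/5 - 1.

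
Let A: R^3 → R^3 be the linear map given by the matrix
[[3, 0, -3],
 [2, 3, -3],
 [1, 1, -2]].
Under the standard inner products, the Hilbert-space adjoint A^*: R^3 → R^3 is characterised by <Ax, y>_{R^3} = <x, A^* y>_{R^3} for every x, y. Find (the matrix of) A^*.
A^* = A^T =
[[3, 2, 1],
 [0, 3, 1],
 [-3, -3, -2]]

For real matrices with standard dot products, the defining identity <Ax, y> = <x, A^* y> gives (Ax)^T y = x^T (A^*) y, i.e. x^T A^T y = x^T (A^*) y. Since this holds for all x, y, we must have A^* = A^T. Therefore
A^* =
[[3, 2, 1],
 [0, 3, 1],
 [-3, -3, -2]].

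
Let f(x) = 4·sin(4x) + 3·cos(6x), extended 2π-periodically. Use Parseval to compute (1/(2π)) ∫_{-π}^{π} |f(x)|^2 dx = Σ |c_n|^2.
Σ |c_n|^2 = 25/2

Expand |f|^2 and use orthogonality of {sin(nx), cos(mx)} on [-π, π]:
  ∫_{-π}^{π} sin(nx)^2 dx = π, ∫ cos(mx)^2 dx = π, and cross terms integrate to 0.
So ∫_{-π}^{π} f(x)^2 dx = 4^2 · π + 3^2 · π = (16 + 9)π.
Divide by 2π: (16 + 9)/2 = 25/2.
By Parseval, this equals Σ |c_n|^2.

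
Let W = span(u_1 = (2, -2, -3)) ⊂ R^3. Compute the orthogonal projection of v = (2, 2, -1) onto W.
proj_W(v) = (6/17, -6/17, -9/17)

Set up U = [u_1 | ... | u_1] ∈ R^(3×1). The projector onto W = col(U) is P = U (U^T U)^(-1) U^T.
Compute U^T U =
  [17],
and U^T v = (3).
Solve U^T U · c = U^T v for the coefficients: c = (3/17). The projection is proj_W(v) = U c.
Check: (v - proj_W(v)) · u_1 = 0  (should be 0).
Result: proj_W(v) = (6/17, -6/17, -9/17).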